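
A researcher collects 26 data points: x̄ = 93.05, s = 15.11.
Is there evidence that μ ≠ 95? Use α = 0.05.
One-sample t-test:
H₀: μ = 95
H₁: μ ≠ 95
df = n - 1 = 25
t = (x̄ - μ₀) / (s/√n) = (93.05 - 95) / (15.11/√26) = -0.658
p-value = 0.5165

Since p-value > α = 0.05, we fail to reject H₀.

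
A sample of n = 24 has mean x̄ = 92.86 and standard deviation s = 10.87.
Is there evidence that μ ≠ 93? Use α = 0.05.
One-sample t-test:
H₀: μ = 93
H₁: μ ≠ 93
df = n - 1 = 23
t = (x̄ - μ₀) / (s/√n) = (92.86 - 93) / (10.87/√24) = -0.063
p-value = 0.9502

Since p-value > α = 0.05, we fail to reject H₀.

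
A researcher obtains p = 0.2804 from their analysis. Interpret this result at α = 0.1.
Since p = 0.2804 > α = 0.1, fail to reject H₀.
There is insufficient evidence to reject the null hypothesis; the result is not statistically significant at the 0.1 level.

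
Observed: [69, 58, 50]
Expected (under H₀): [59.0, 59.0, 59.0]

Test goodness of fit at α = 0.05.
Chi-square goodness of fit test:
H₀: observed counts match expected distribution
H₁: observed counts differ from expected distribution
df = k - 1 = 2
χ² = Σ(O - E)²/E
   = (69 - 59.0)²/59.0 + (58 - 59.0)²/59.0 + (50 - 59.0)²/59.0
   = 1.695 + 0.017 + 1.373
   = 3.08
p-value = 0.2139

Since p-value > α = 0.05, we fail to reject H₀.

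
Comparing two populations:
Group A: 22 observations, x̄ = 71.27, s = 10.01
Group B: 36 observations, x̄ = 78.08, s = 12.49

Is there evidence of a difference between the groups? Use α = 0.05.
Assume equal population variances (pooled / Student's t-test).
Student's two-sample t-test (equal variances):
H₀: μ₁ = μ₂
H₁: μ₁ ≠ μ₂
df = n₁ + n₂ - 2 = 56
Pooled variance s_p² = [(n₁-1)s₁² + (n₂-1)s₂²] / (n₁ + n₂ - 2) = [(21)(10.01²) + (35)(12.49²)] / 56 = 135.0751
SE = √(s_p²(1/n₁ + 1/n₂)) = √(135.0751 × (1/22 + 1/36)) = 3.1451
t = (x̄₁ - x̄₂) / SE = (71.27 - 78.08) / 3.1451 = -6.81 / 3.1451 = -2.165
p-value = 0.0346

Since p-value < α = 0.05, we reject H₀.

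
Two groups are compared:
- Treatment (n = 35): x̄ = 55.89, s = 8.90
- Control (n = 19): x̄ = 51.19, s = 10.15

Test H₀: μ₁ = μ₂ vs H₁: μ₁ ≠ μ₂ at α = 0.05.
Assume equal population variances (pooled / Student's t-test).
Student's two-sample t-test (equal variances):
H₀: μ₁ = μ₂
H₁: μ₁ ≠ μ₂
df = n₁ + n₂ - 2 = 52
Pooled variance s_p² = [(n₁-1)s₁² + (n₂-1)s₂²] / (n₁ + n₂ - 2) = [(34)(8.90²) + (18)(10.15²)] / 52 = 87.4528
SE = √(s_p²(1/n₁ + 1/n₂)) = √(87.4528 × (1/35 + 1/19)) = 2.6649
t = (x̄₁ - x̄₂) / SE = (55.89 - 51.19) / 2.6649 = 4.70 / 2.6649 = 1.764
p-value = 0.0837

Since p-value > α = 0.05, we fail to reject H₀.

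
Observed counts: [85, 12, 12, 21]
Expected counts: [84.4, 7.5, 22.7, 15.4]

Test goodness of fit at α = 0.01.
Chi-square goodness of fit test:
H₀: observed counts match expected distribution
H₁: observed counts differ from expected distribution
df = k - 1 = 3
χ² = Σ(O - E)²/E
   = (85 - 84.4)²/84.4 + (12 - 7.5)²/7.5 + (12 - 22.7)²/22.7 + (21 - 15.4)²/15.4
   = 0.004 + 2.700 + 5.044 + 2.036
   = 9.78
p-value = 0.0205

Since p-value > α = 0.01, we fail to reject H₀.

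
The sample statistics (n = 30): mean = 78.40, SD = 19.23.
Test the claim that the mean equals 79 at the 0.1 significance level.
One-sample t-test:
H₀: μ = 79
H₁: μ ≠ 79
df = n - 1 = 29
t = (x̄ - μ₀) / (s/√n) = (78.40 - 79) / (19.23/√30) = -0.171
p-value = 0.8655

Since p-value > α = 0.1, we fail to reject H₀.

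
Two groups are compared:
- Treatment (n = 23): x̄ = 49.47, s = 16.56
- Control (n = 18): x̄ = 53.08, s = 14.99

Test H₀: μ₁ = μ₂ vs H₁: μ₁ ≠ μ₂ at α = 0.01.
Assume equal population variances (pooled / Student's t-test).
Student's two-sample t-test (equal variances):
H₀: μ₁ = μ₂
H₁: μ₁ ≠ μ₂
df = n₁ + n₂ - 2 = 39
Pooled variance s_p² = [(n₁-1)s₁² + (n₂-1)s₂²] / (n₁ + n₂ - 2) = [(22)(16.56²) + (17)(14.99²)] / 39 = 252.6421
SE = √(s_p²(1/n₁ + 1/n₂)) = √(252.6421 × (1/23 + 1/18)) = 5.0020
t = (x̄₁ - x̄₂) / SE = (49.47 - 53.08) / 5.0020 = -3.61 / 5.0020 = -0.722
p-value = 0.4748

Since p-value > α = 0.01, we fail to reject H₀.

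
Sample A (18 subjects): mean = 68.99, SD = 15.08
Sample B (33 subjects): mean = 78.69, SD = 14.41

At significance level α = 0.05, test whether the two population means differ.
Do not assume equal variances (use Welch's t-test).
Welch's two-sample t-test:
H₀: μ₁ = μ₂
H₁: μ₁ ≠ μ₂
s₁²/n₁ = 15.08²/18 = 12.6337,  s₂²/n₂ = 14.41²/33 = 6.2924
SE = √(s₁²/n₁ + s₂²/n₂) = √(12.6337 + 6.2924) = 4.3504
df (Welch-Satterthwaite) = (s₁²/n₁ + s₂²/n₂)² / [(s₁²/n₁)²/(n₁-1) + (s₂²/n₂)²/(n₂-1)] ≈ 33.71
t = (x̄₁ - x̄₂) / SE = (68.99 - 78.69) / 4.3504 = -9.70 / 4.3504 = -2.230
p-value = 0.0325

Since p-value < α = 0.05, we reject H₀.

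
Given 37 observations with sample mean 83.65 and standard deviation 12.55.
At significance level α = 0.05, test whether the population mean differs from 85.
One-sample t-test:
H₀: μ = 85
H₁: μ ≠ 85
df = n - 1 = 36
t = (x̄ - μ₀) / (s/√n) = (83.65 - 85) / (12.55/√37) = -0.654
p-value = 0.5171

Since p-value > α = 0.05, we fail to reject H₀.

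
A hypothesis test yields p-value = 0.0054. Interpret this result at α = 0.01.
Since p = 0.0054 < α = 0.01, reject H₀.
There is sufficient evidence to reject the null hypothesis; the result is statistically significant at the 0.01 level.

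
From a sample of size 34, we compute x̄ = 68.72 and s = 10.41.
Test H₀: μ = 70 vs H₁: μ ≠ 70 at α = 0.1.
One-sample t-test:
H₀: μ = 70
H₁: μ ≠ 70
df = n - 1 = 33
t = (x̄ - μ₀) / (s/√n) = (68.72 - 70) / (10.41/√34) = -0.717
p-value = 0.4784

Since p-value > α = 0.1, we fail to reject H₀.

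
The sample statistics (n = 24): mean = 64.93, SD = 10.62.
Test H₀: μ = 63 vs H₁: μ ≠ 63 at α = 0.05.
One-sample t-test:
H₀: μ = 63
H₁: μ ≠ 63
df = n - 1 = 23
t = (x̄ - μ₀) / (s/√n) = (64.93 - 63) / (10.62/√24) = 0.890
p-value = 0.3825

Since p-value > α = 0.05, we fail to reject H₀.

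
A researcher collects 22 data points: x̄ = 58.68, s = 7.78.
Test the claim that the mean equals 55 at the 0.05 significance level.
One-sample t-test:
H₀: μ = 55
H₁: μ ≠ 55
df = n - 1 = 21
t = (x̄ - μ₀) / (s/√n) = (58.68 - 55) / (7.78/√22) = 2.219
p-value = 0.0377

Since p-value < α = 0.05, we reject H₀.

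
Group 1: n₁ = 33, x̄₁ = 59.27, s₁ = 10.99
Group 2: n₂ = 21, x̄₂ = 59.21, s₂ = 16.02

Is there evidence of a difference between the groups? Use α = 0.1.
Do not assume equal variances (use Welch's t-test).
Welch's two-sample t-test:
H₀: μ₁ = μ₂
H₁: μ₁ ≠ μ₂
s₁²/n₁ = 10.99²/33 = 3.6600,  s₂²/n₂ = 16.02²/21 = 12.2210
SE = √(s₁²/n₁ + s₂²/n₂) = √(3.6600 + 12.2210) = 3.9851
df (Welch-Satterthwaite) = (s₁²/n₁ + s₂²/n₂)² / [(s₁²/n₁)²/(n₁-1) + (s₂²/n₂)²/(n₂-1)] ≈ 31.98
t = (x̄₁ - x̄₂) / SE = (59.27 - 59.21) / 3.9851 = 0.06 / 3.9851 = 0.015
p-value = 0.9881

Since p-value > α = 0.1, we fail to reject H₀.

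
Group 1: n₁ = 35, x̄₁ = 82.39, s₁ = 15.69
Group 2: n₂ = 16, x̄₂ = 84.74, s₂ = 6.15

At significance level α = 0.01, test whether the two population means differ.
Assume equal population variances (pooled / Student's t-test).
Student's two-sample t-test (equal variances):
H₀: μ₁ = μ₂
H₁: μ₁ ≠ μ₂
df = n₁ + n₂ - 2 = 49
Pooled variance s_p² = [(n₁-1)s₁² + (n₂-1)s₂²] / (n₁ + n₂ - 2) = [(34)(15.69²) + (15)(6.15²)] / 49 = 182.3944
SE = √(s_p²(1/n₁ + 1/n₂)) = √(182.3944 × (1/35 + 1/16)) = 4.0756
t = (x̄₁ - x̄₂) / SE = (82.39 - 84.74) / 4.0756 = -2.35 / 4.0756 = -0.577
p-value = 0.5669

Since p-value > α = 0.01, we fail to reject H₀.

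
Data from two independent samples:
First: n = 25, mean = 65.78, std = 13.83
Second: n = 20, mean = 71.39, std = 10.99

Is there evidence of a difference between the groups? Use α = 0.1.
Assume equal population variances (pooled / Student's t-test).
Student's two-sample t-test (equal variances):
H₀: μ₁ = μ₂
H₁: μ₁ ≠ μ₂
df = n₁ + n₂ - 2 = 43
Pooled variance s_p² = [(n₁-1)s₁² + (n₂-1)s₂²] / (n₁ + n₂ - 2) = [(24)(13.83²) + (19)(10.99²)] / 43 = 160.1227
SE = √(s_p²(1/n₁ + 1/n₂)) = √(160.1227 × (1/25 + 1/20)) = 3.7962
t = (x̄₁ - x̄₂) / SE = (65.78 - 71.39) / 3.7962 = -5.61 / 3.7962 = -1.478
p-value = 0.1467

Since p-value > α = 0.1, we fail to reject H₀.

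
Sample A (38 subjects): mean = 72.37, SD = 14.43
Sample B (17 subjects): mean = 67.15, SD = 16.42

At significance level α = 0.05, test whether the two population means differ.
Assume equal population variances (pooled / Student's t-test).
Student's two-sample t-test (equal variances):
H₀: μ₁ = μ₂
H₁: μ₁ ≠ μ₂
df = n₁ + n₂ - 2 = 53
Pooled variance s_p² = [(n₁-1)s₁² + (n₂-1)s₂²] / (n₁ + n₂ - 2) = [(37)(14.43²) + (16)(16.42²)] / 53 = 226.7582
SE = √(s_p²(1/n₁ + 1/n₂)) = √(226.7582 × (1/38 + 1/17)) = 4.3939
t = (x̄₁ - x̄₂) / SE = (72.37 - 67.15) / 4.3939 = 5.22 / 4.3939 = 1.188
p-value = 0.2401

Since p-value > α = 0.05, we fail to reject H₀.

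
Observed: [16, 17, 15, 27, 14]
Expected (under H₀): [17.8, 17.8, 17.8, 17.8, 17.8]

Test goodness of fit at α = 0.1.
Chi-square goodness of fit test:
H₀: observed counts match expected distribution
H₁: observed counts differ from expected distribution
df = k - 1 = 4
χ² = Σ(O - E)²/E
   = (16 - 17.8)²/17.8 + (17 - 17.8)²/17.8 + (15 - 17.8)²/17.8 + (27 - 17.8)²/17.8 + (14 - 17.8)²/17.8
   = 0.182 + 0.036 + 0.440 + 4.755 + 0.811
   = 6.22
p-value = 0.1830

Since p-value > α = 0.1, we fail to reject H₀.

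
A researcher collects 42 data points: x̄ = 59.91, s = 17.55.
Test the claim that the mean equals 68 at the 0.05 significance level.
One-sample t-test:
H₀: μ = 68
H₁: μ ≠ 68
df = n - 1 = 41
t = (x̄ - μ₀) / (s/√n) = (59.91 - 68) / (17.55/√42) = -2.987
p-value = 0.0047

Since p-value < α = 0.05, we reject H₀.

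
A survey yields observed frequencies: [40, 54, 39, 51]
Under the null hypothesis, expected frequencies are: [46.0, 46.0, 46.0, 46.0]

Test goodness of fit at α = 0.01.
Chi-square goodness of fit test:
H₀: observed counts match expected distribution
H₁: observed counts differ from expected distribution
df = k - 1 = 3
χ² = Σ(O - E)²/E
   = (40 - 46.0)²/46.0 + (54 - 46.0)²/46.0 + (39 - 46.0)²/46.0 + (51 - 46.0)²/46.0
   = 0.783 + 1.391 + 1.065 + 0.543
   = 3.78
p-value = 0.2859

Since p-value > α = 0.01, we fail to reject H₀.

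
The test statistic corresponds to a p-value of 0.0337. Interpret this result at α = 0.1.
Since p = 0.0337 < α = 0.1, reject H₀.
There is sufficient evidence to reject the null hypothesis; the result is statistically significant at the 0.1 level.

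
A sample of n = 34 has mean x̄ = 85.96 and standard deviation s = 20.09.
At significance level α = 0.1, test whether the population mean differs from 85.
One-sample t-test:
H₀: μ = 85
H₁: μ ≠ 85
df = n - 1 = 33
t = (x̄ - μ₀) / (s/√n) = (85.96 - 85) / (20.09/√34) = 0.279
p-value = 0.7823

Since p-value > α = 0.1, we fail to reject H₀.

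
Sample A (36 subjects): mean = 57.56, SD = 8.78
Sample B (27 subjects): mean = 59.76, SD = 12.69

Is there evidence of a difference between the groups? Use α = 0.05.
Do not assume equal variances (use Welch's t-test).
Welch's two-sample t-test:
H₀: μ₁ = μ₂
H₁: μ₁ ≠ μ₂
s₁²/n₁ = 8.78²/36 = 2.1413,  s₂²/n₂ = 12.69²/27 = 5.9643
SE = √(s₁²/n₁ + s₂²/n₂) = √(2.1413 + 5.9643) = 2.8470
df (Welch-Satterthwaite) = (s₁²/n₁ + s₂²/n₂)² / [(s₁²/n₁)²/(n₁-1) + (s₂²/n₂)²/(n₂-1)] ≈ 43.82
t = (x̄₁ - x̄₂) / SE = (57.56 - 59.76) / 2.8470 = -2.20 / 2.8470 = -0.773
p-value = 0.4438

Since p-value > α = 0.05, we fail to reject H₀.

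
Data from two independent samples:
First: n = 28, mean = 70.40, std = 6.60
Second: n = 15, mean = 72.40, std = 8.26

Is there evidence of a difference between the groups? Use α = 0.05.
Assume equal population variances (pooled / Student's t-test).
Student's two-sample t-test (equal variances):
H₀: μ₁ = μ₂
H₁: μ₁ ≠ μ₂
df = n₁ + n₂ - 2 = 41
Pooled variance s_p² = [(n₁-1)s₁² + (n₂-1)s₂²] / (n₁ + n₂ - 2) = [(27)(6.60²) + (14)(8.26²)] / 41 = 51.9831
SE = √(s_p²(1/n₁ + 1/n₂)) = √(51.9831 × (1/28 + 1/15)) = 2.3070
t = (x̄₁ - x̄₂) / SE = (70.40 - 72.40) / 2.3070 = -2.00 / 2.3070 = -0.867
p-value = 0.3910

Since p-value > α = 0.05, we fail to reject H₀.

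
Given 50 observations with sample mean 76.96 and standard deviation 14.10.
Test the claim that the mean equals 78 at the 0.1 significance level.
One-sample t-test:
H₀: μ = 78
H₁: μ ≠ 78
df = n - 1 = 49
t = (x̄ - μ₀) / (s/√n) = (76.96 - 78) / (14.10/√50) = -0.522
p-value = 0.6043

Since p-value > α = 0.1, we fail to reject H₀.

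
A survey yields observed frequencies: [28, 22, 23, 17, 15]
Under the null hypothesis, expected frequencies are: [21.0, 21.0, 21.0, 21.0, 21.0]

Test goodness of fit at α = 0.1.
Chi-square goodness of fit test:
H₀: observed counts match expected distribution
H₁: observed counts differ from expected distribution
df = k - 1 = 4
χ² = Σ(O - E)²/E
   = (28 - 21.0)²/21.0 + (22 - 21.0)²/21.0 + (23 - 21.0)²/21.0 + (17 - 21.0)²/21.0 + (15 - 21.0)²/21.0
   = 2.333 + 0.048 + 0.190 + 0.762 + 1.714
   = 5.05
p-value = 0.2824

Since p-value > α = 0.1, we fail to reject H₀.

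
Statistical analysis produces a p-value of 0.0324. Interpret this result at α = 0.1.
Since p = 0.0324 < α = 0.1, reject H₀.
There is sufficient evidence to reject the null hypothesis; the result is statistically significant at the 0.1 level.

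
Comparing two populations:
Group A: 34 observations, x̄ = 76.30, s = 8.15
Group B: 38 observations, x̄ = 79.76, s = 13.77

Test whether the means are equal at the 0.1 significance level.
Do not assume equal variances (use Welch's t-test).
Welch's two-sample t-test:
H₀: μ₁ = μ₂
H₁: μ₁ ≠ μ₂
s₁²/n₁ = 8.15²/34 = 1.9536,  s₂²/n₂ = 13.77²/38 = 4.9898
SE = √(s₁²/n₁ + s₂²/n₂) = √(1.9536 + 4.9898) = 2.6350
df (Welch-Satterthwaite) = (s₁²/n₁ + s₂²/n₂)² / [(s₁²/n₁)²/(n₁-1) + (s₂²/n₂)²/(n₂-1)] ≈ 61.14
t = (x̄₁ - x̄₂) / SE = (76.30 - 79.76) / 2.6350 = -3.46 / 2.6350 = -1.313
p-value = 0.1941

Since p-value > α = 0.1, we fail to reject H₀.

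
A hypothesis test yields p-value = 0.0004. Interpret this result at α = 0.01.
Since p = 0.0004 < α = 0.01, reject H₀.
There is sufficient evidence to reject the null hypothesis; the result is statistically significant at the 0.01 level.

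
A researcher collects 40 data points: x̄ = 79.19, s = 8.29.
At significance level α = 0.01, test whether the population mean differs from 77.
One-sample t-test:
H₀: μ = 77
H₁: μ ≠ 77
df = n - 1 = 39
t = (x̄ - μ₀) / (s/√n) = (79.19 - 77) / (8.29/√40) = 1.671
p-value = 0.1028

Since p-value > α = 0.01, we fail to reject H₀.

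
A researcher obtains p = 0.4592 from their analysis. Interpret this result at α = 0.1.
Since p = 0.4592 > α = 0.1, fail to reject H₀.
There is insufficient evidence to reject the null hypothesis; the result is not statistically significant at the 0.1 level.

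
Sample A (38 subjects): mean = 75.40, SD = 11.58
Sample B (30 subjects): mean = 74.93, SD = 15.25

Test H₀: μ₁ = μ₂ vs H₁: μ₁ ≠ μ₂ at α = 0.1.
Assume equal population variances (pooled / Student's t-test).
Student's two-sample t-test (equal variances):
H₀: μ₁ = μ₂
H₁: μ₁ ≠ μ₂
df = n₁ + n₂ - 2 = 66
Pooled variance s_p² = [(n₁-1)s₁² + (n₂-1)s₂²] / (n₁ + n₂ - 2) = [(37)(11.58²) + (29)(15.25²)] / 66 = 177.3618
SE = √(s_p²(1/n₁ + 1/n₂)) = √(177.3618 × (1/38 + 1/30)) = 3.2526
t = (x̄₁ - x̄₂) / SE = (75.40 - 74.93) / 3.2526 = 0.47 / 3.2526 = 0.144
p-value = 0.8855

Since p-value > α = 0.1, we fail to reject H₀.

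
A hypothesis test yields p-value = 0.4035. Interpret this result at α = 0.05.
Since p = 0.4035 > α = 0.05, fail to reject H₀.
There is insufficient evidence to reject the null hypothesis; the result is not statistically significant at the 0.05 level.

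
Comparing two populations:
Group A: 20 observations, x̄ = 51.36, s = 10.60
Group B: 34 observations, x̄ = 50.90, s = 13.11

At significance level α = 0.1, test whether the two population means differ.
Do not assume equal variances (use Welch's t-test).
Welch's two-sample t-test:
H₀: μ₁ = μ₂
H₁: μ₁ ≠ μ₂
s₁²/n₁ = 10.60²/20 = 5.6180,  s₂²/n₂ = 13.11²/34 = 5.0551
SE = √(s₁²/n₁ + s₂²/n₂) = √(5.6180 + 5.0551) = 3.2670
df (Welch-Satterthwaite) = (s₁²/n₁ + s₂²/n₂)² / [(s₁²/n₁)²/(n₁-1) + (s₂²/n₂)²/(n₂-1)] ≈ 46.77
t = (x̄₁ - x̄₂) / SE = (51.36 - 50.90) / 3.2670 = 0.46 / 3.2670 = 0.141
p-value = 0.8886

Since p-value > α = 0.1, we fail to reject H₀.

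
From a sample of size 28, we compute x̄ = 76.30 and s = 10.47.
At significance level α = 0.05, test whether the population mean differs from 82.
One-sample t-test:
H₀: μ = 82
H₁: μ ≠ 82
df = n - 1 = 27
t = (x̄ - μ₀) / (s/√n) = (76.30 - 82) / (10.47/√28) = -2.881
p-value = 0.0077

Since p-value < α = 0.05, we reject H₀.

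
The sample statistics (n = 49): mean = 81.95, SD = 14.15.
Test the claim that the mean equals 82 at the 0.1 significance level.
One-sample t-test:
H₀: μ = 82
H₁: μ ≠ 82
df = n - 1 = 48
t = (x̄ - μ₀) / (s/√n) = (81.95 - 82) / (14.15/√49) = -0.025
p-value = 0.9804

Since p-value > α = 0.1, we fail to reject H₀.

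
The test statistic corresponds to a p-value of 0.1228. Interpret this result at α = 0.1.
Since p = 0.1228 > α = 0.1, fail to reject H₀.
There is insufficient evidence to reject the null hypothesis; the result is not statistically significant at the 0.1 level.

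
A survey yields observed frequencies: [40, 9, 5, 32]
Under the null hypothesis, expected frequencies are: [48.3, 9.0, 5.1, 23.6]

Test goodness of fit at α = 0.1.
Chi-square goodness of fit test:
H₀: observed counts match expected distribution
H₁: observed counts differ from expected distribution
df = k - 1 = 3
χ² = Σ(O - E)²/E
   = (40 - 48.3)²/48.3 + (9 - 9.0)²/9.0 + (5 - 5.1)²/5.1 + (32 - 23.6)²/23.6
   = 1.426 + 0.000 + 0.002 + 2.990
   = 4.42
p-value = 0.2197

Since p-value > α = 0.1, we fail to reject H₀.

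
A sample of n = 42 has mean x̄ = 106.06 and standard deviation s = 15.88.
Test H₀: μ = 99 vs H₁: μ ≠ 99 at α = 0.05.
One-sample t-test:
H₀: μ = 99
H₁: μ ≠ 99
df = n - 1 = 41
t = (x̄ - μ₀) / (s/√n) = (106.06 - 99) / (15.88/√42) = 2.881
p-value = 0.0063

Since p-value < α = 0.05, we reject H₀.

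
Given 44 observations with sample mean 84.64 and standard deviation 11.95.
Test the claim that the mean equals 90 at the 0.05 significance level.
One-sample t-test:
H₀: μ = 90
H₁: μ ≠ 90
df = n - 1 = 43
t = (x̄ - μ₀) / (s/√n) = (84.64 - 90) / (11.95/√44) = -2.975
p-value = 0.0048

Since p-value < α = 0.05, we reject H₀.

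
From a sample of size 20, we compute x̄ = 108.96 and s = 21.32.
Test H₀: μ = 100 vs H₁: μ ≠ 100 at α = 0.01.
One-sample t-test:
H₀: μ = 100
H₁: μ ≠ 100
df = n - 1 = 19
t = (x̄ - μ₀) / (s/√n) = (108.96 - 100) / (21.32/√20) = 1.879
p-value = 0.0756

Since p-value > α = 0.01, we fail to reject H₀.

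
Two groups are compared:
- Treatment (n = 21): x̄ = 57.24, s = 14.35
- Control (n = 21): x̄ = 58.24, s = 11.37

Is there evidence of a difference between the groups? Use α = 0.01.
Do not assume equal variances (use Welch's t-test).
Welch's two-sample t-test:
H₀: μ₁ = μ₂
H₁: μ₁ ≠ μ₂
s₁²/n₁ = 14.35²/21 = 9.8058,  s₂²/n₂ = 11.37²/21 = 6.1560
SE = √(s₁²/n₁ + s₂²/n₂) = √(9.8058 + 6.1560) = 3.9952
df (Welch-Satterthwaite) = (s₁²/n₁ + s₂²/n₂)² / [(s₁²/n₁)²/(n₁-1) + (s₂²/n₂)²/(n₂-1)] ≈ 38.01
t = (x̄₁ - x̄₂) / SE = (57.24 - 58.24) / 3.9952 = -1.00 / 3.9952 = -0.250
p-value = 0.8037

Since p-value > α = 0.01, we fail to reject H₀.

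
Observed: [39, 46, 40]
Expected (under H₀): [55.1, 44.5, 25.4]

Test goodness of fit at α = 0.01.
Chi-square goodness of fit test:
H₀: observed counts match expected distribution
H₁: observed counts differ from expected distribution
df = k - 1 = 2
χ² = Σ(O - E)²/E
   = (39 - 55.1)²/55.1 + (46 - 44.5)²/44.5 + (40 - 25.4)²/25.4
   = 4.704 + 0.051 + 8.392
   = 13.15
p-value = 0.0014

Since p-value < α = 0.01, we reject H₀.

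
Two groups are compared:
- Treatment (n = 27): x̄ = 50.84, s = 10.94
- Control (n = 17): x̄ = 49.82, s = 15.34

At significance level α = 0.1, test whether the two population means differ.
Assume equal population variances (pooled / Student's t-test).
Student's two-sample t-test (equal variances):
H₀: μ₁ = μ₂
H₁: μ₁ ≠ μ₂
df = n₁ + n₂ - 2 = 42
Pooled variance s_p² = [(n₁-1)s₁² + (n₂-1)s₂²] / (n₁ + n₂ - 2) = [(26)(10.94²) + (16)(15.34²)] / 42 = 163.7339
SE = √(s_p²(1/n₁ + 1/n₂)) = √(163.7339 × (1/27 + 1/17)) = 3.9618
t = (x̄₁ - x̄₂) / SE = (50.84 - 49.82) / 3.9618 = 1.02 / 3.9618 = 0.257
p-value = 0.7981

Since p-value > α = 0.1, we fail to reject H₀.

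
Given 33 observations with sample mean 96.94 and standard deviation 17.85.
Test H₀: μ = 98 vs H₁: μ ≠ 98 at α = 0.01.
One-sample t-test:
H₀: μ = 98
H₁: μ ≠ 98
df = n - 1 = 32
t = (x̄ - μ₀) / (s/√n) = (96.94 - 98) / (17.85/√33) = -0.341
p-value = 0.7352

Since p-value > α = 0.01, we fail to reject H₀.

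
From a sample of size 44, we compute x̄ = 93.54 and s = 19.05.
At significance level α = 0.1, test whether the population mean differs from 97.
One-sample t-test:
H₀: μ = 97
H₁: μ ≠ 97
df = n - 1 = 43
t = (x̄ - μ₀) / (s/√n) = (93.54 - 97) / (19.05/√44) = -1.205
p-value = 0.2349

Since p-value > α = 0.1, we fail to reject H₀.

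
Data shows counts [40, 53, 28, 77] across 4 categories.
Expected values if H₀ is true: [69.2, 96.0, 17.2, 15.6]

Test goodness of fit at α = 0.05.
Chi-square goodness of fit test:
H₀: observed counts match expected distribution
H₁: observed counts differ from expected distribution
df = k - 1 = 3
χ² = Σ(O - E)²/E
   = (40 - 69.2)²/69.2 + (53 - 96.0)²/96.0 + (28 - 17.2)²/17.2 + (77 - 15.6)²/15.6
   = 12.321 + 19.260 + 6.781 + 241.664
   = 280.03
p-value < 0.0001

Since p-value < α = 0.05, we reject H₀.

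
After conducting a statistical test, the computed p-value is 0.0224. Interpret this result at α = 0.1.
Since p = 0.0224 < α = 0.1, reject H₀.
There is sufficient evidence to reject the null hypothesis; the result is statistically significant at the 0.1 level.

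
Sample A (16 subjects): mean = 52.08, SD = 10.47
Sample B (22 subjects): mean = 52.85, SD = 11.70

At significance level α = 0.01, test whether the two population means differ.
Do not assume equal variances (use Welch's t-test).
Welch's two-sample t-test:
H₀: μ₁ = μ₂
H₁: μ₁ ≠ μ₂
s₁²/n₁ = 10.47²/16 = 6.8513,  s₂²/n₂ = 11.70²/22 = 6.2223
SE = √(s₁²/n₁ + s₂²/n₂) = √(6.8513 + 6.2223) = 3.6157
df (Welch-Satterthwaite) = (s₁²/n₁ + s₂²/n₂)² / [(s₁²/n₁)²/(n₁-1) + (s₂²/n₂)²/(n₂-1)] ≈ 34.37
t = (x̄₁ - x̄₂) / SE = (52.08 - 52.85) / 3.6157 = -0.77 / 3.6157 = -0.213
p-value = 0.8326

Since p-value > α = 0.01, we fail to reject H₀.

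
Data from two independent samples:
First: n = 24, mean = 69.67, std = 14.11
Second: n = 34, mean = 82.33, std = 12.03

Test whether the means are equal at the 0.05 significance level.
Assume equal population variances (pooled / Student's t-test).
Student's two-sample t-test (equal variances):
H₀: μ₁ = μ₂
H₁: μ₁ ≠ μ₂
df = n₁ + n₂ - 2 = 56
Pooled variance s_p² = [(n₁-1)s₁² + (n₂-1)s₂²] / (n₁ + n₂ - 2) = [(23)(14.11²) + (33)(12.03²)] / 56 = 167.0519
SE = √(s_p²(1/n₁ + 1/n₂)) = √(167.0519 × (1/24 + 1/34)) = 3.4458
t = (x̄₁ - x̄₂) / SE = (69.67 - 82.33) / 3.4458 = -12.66 / 3.4458 = -3.674
p-value = 0.0005

Since p-value < α = 0.05, we reject H₀.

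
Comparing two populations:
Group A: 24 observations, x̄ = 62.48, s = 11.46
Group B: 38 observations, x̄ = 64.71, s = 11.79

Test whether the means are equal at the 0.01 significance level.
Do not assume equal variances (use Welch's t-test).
Welch's two-sample t-test:
H₀: μ₁ = μ₂
H₁: μ₁ ≠ μ₂
s₁²/n₁ = 11.46²/24 = 5.4722,  s₂²/n₂ = 11.79²/38 = 3.6580
SE = √(s₁²/n₁ + s₂²/n₂) = √(5.4722 + 3.6580) = 3.0216
df (Welch-Satterthwaite) = (s₁²/n₁ + s₂²/n₂)² / [(s₁²/n₁)²/(n₁-1) + (s₂²/n₂)²/(n₂-1)] ≈ 50.11
t = (x̄₁ - x̄₂) / SE = (62.48 - 64.71) / 3.0216 = -2.23 / 3.0216 = -0.738
p-value = 0.4639

Since p-value > α = 0.01, we fail to reject H₀.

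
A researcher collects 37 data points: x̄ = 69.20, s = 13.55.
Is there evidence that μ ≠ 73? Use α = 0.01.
One-sample t-test:
H₀: μ = 73
H₁: μ ≠ 73
df = n - 1 = 36
t = (x̄ - μ₀) / (s/√n) = (69.20 - 73) / (13.55/√37) = -1.706
p-value = 0.0966

Since p-value > α = 0.01, we fail to reject H₀.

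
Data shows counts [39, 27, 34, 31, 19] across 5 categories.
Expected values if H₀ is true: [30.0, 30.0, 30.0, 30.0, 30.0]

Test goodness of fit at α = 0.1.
Chi-square goodness of fit test:
H₀: observed counts match expected distribution
H₁: observed counts differ from expected distribution
df = k - 1 = 4
χ² = Σ(O - E)²/E
   = (39 - 30.0)²/30.0 + (27 - 30.0)²/30.0 + (34 - 30.0)²/30.0 + (31 - 30.0)²/30.0 + (19 - 30.0)²/30.0
   = 2.700 + 0.300 + 0.533 + 0.033 + 4.033
   = 7.60
p-value = 0.1074

Since p-value > α = 0.1, we fail to reject H₀.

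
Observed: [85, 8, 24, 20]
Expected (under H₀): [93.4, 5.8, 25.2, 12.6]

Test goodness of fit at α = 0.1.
Chi-square goodness of fit test:
H₀: observed counts match expected distribution
H₁: observed counts differ from expected distribution
df = k - 1 = 3
χ² = Σ(O - E)²/E
   = (85 - 93.4)²/93.4 + (8 - 5.8)²/5.8 + (24 - 25.2)²/25.2 + (20 - 12.6)²/12.6
   = 0.755 + 0.834 + 0.057 + 4.346
   = 5.99
p-value = 0.1119

Since p-value > α = 0.1, we fail to reject H₀.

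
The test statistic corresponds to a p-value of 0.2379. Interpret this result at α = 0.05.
Since p = 0.2379 > α = 0.05, fail to reject H₀.
There is insufficient evidence to reject the null hypothesis; the result is not statistically significant at the 0.05 level.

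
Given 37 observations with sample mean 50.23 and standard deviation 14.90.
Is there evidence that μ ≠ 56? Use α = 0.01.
One-sample t-test:
H₀: μ = 56
H₁: μ ≠ 56
df = n - 1 = 36
t = (x̄ - μ₀) / (s/√n) = (50.23 - 56) / (14.90/√37) = -2.356
p-value = 0.0241

Since p-value > α = 0.01, we fail to reject H₀.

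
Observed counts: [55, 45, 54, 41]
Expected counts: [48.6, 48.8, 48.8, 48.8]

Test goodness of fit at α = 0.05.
Chi-square goodness of fit test:
H₀: observed counts match expected distribution
H₁: observed counts differ from expected distribution
df = k - 1 = 3
χ² = Σ(O - E)²/E
   = (55 - 48.6)²/48.6 + (45 - 48.8)²/48.8 + (54 - 48.8)²/48.8 + (41 - 48.8)²/48.8
   = 0.843 + 0.296 + 0.554 + 1.247
   = 2.94
p-value = 0.4010

Since p-value > α = 0.05, we fail to reject H₀.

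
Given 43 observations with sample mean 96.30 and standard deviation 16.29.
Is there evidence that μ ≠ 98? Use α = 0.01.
One-sample t-test:
H₀: μ = 98
H₁: μ ≠ 98
df = n - 1 = 42
t = (x̄ - μ₀) / (s/√n) = (96.30 - 98) / (16.29/√43) = -0.684
p-value = 0.4975

Since p-value > α = 0.01, we fail to reject H₀.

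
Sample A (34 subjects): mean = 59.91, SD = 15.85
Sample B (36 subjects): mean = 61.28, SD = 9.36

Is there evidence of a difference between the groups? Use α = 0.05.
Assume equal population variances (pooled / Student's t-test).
Student's two-sample t-test (equal variances):
H₀: μ₁ = μ₂
H₁: μ₁ ≠ μ₂
df = n₁ + n₂ - 2 = 68
Pooled variance s_p² = [(n₁-1)s₁² + (n₂-1)s₂²] / (n₁ + n₂ - 2) = [(33)(15.85²) + (35)(9.36²)] / 68 = 167.0100
SE = √(s_p²(1/n₁ + 1/n₂)) = √(167.0100 × (1/34 + 1/36)) = 3.0905
t = (x̄₁ - x̄₂) / SE = (59.91 - 61.28) / 3.0905 = -1.37 / 3.0905 = -0.443
p-value = 0.6590

Since p-value > α = 0.05, we fail to reject H₀.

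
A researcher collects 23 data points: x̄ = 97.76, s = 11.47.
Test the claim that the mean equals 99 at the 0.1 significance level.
One-sample t-test:
H₀: μ = 99
H₁: μ ≠ 99
df = n - 1 = 22
t = (x̄ - μ₀) / (s/√n) = (97.76 - 99) / (11.47/√23) = -0.518
p-value = 0.6093

Since p-value > α = 0.1, we fail to reject H₀.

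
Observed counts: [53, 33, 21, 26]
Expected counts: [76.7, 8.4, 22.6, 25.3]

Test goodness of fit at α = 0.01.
Chi-square goodness of fit test:
H₀: observed counts match expected distribution
H₁: observed counts differ from expected distribution
df = k - 1 = 3
χ² = Σ(O - E)²/E
   = (53 - 76.7)²/76.7 + (33 - 8.4)²/8.4 + (21 - 22.6)²/22.6 + (26 - 25.3)²/25.3
   = 7.323 + 72.043 + 0.113 + 0.019
   = 79.50
p-value < 0.0001

Since p-value < α = 0.01, we reject H₀.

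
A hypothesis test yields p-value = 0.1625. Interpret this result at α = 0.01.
Since p = 0.1625 > α = 0.01, fail to reject H₀.
There is insufficient evidence to reject the null hypothesis; the result is not statistically significant at the 0.01 level.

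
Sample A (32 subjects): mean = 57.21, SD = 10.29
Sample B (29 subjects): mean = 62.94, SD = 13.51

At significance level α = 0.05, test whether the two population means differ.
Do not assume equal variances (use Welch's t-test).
Welch's two-sample t-test:
H₀: μ₁ = μ₂
H₁: μ₁ ≠ μ₂
s₁²/n₁ = 10.29²/32 = 3.3089,  s₂²/n₂ = 13.51²/29 = 6.2938
SE = √(s₁²/n₁ + s₂²/n₂) = √(3.3089 + 6.2938) = 3.0988
df (Welch-Satterthwaite) = (s₁²/n₁ + s₂²/n₂)² / [(s₁²/n₁)²/(n₁-1) + (s₂²/n₂)²/(n₂-1)] ≈ 52.16
t = (x̄₁ - x̄₂) / SE = (57.21 - 62.94) / 3.0988 = -5.73 / 3.0988 = -1.849
p-value = 0.0701

Since p-value > α = 0.05, we fail to reject H₀.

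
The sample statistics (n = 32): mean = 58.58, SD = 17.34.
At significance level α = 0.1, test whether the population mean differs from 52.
One-sample t-test:
H₀: μ = 52
H₁: μ ≠ 52
df = n - 1 = 31
t = (x̄ - μ₀) / (s/√n) = (58.58 - 52) / (17.34/√32) = 2.147
p-value = 0.0398

Since p-value < α = 0.1, we reject H₀.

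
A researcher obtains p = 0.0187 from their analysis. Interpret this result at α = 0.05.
Since p = 0.0187 < α = 0.05, reject H₀.
There is sufficient evidence to reject the null hypothesis; the result is statistically significant at the 0.05 level.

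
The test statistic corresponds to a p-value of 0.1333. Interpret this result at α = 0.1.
Since p = 0.1333 > α = 0.1, fail to reject H₀.
There is insufficient evidence to reject the null hypothesis; the result is not statistically significant at the 0.1 level.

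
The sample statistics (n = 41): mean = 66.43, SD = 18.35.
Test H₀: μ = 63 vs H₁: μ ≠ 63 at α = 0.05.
One-sample t-test:
H₀: μ = 63
H₁: μ ≠ 63
df = n - 1 = 40
t = (x̄ - μ₀) / (s/√n) = (66.43 - 63) / (18.35/√41) = 1.197
p-value = 0.2384

Since p-value > α = 0.05, we fail to reject H₀.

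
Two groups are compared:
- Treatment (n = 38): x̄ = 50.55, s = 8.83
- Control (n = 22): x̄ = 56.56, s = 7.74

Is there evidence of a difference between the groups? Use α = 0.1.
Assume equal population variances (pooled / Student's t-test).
Student's two-sample t-test (equal variances):
H₀: μ₁ = μ₂
H₁: μ₁ ≠ μ₂
df = n₁ + n₂ - 2 = 58
Pooled variance s_p² = [(n₁-1)s₁² + (n₂-1)s₂²] / (n₁ + n₂ - 2) = [(37)(8.83²) + (21)(7.74²)] / 58 = 71.4295
SE = √(s_p²(1/n₁ + 1/n₂)) = √(71.4295 × (1/38 + 1/22)) = 2.2642
t = (x̄₁ - x̄₂) / SE = (50.55 - 56.56) / 2.2642 = -6.01 / 2.2642 = -2.654
p-value = 0.0102

Since p-value < α = 0.1, we reject H₀.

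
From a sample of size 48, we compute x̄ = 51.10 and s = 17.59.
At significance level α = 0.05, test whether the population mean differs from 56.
One-sample t-test:
H₀: μ = 56
H₁: μ ≠ 56
df = n - 1 = 47
t = (x̄ - μ₀) / (s/√n) = (51.10 - 56) / (17.59/√48) = -1.930
p-value = 0.0597

Since p-value > α = 0.05, we fail to reject H₀.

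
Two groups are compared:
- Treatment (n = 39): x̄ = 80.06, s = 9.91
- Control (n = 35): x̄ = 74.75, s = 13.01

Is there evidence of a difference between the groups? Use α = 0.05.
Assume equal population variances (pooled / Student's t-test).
Student's two-sample t-test (equal variances):
H₀: μ₁ = μ₂
H₁: μ₁ ≠ μ₂
df = n₁ + n₂ - 2 = 72
Pooled variance s_p² = [(n₁-1)s₁² + (n₂-1)s₂²] / (n₁ + n₂ - 2) = [(38)(9.91²) + (34)(13.01²)] / 72 = 131.7604
SE = √(s_p²(1/n₁ + 1/n₂)) = √(131.7604 × (1/39 + 1/35)) = 2.6726
t = (x̄₁ - x̄₂) / SE = (80.06 - 74.75) / 2.6726 = 5.31 / 2.6726 = 1.987
p-value = 0.0508

Since p-value > α = 0.05, we fail to reject H₀.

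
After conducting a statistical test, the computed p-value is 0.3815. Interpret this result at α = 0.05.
Since p = 0.3815 > α = 0.05, fail to reject H₀.
There is insufficient evidence to reject the null hypothesis; the result is not statistically significant at the 0.05 level.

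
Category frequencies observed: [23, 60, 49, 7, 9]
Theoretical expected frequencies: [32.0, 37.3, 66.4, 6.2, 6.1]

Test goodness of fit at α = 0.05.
Chi-square goodness of fit test:
H₀: observed counts match expected distribution
H₁: observed counts differ from expected distribution
df = k - 1 = 4
χ² = Σ(O - E)²/E
   = (23 - 32.0)²/32.0 + (60 - 37.3)²/37.3 + (49 - 66.4)²/66.4 + (7 - 6.2)²/6.2 + (9 - 6.1)²/6.1
   = 2.531 + 13.815 + 4.560 + 0.103 + 1.379
   = 22.39
p-value = 0.0002

Since p-value < α = 0.05, we reject H₀.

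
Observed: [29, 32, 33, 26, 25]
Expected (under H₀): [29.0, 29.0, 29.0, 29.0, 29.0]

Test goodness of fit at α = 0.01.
Chi-square goodness of fit test:
H₀: observed counts match expected distribution
H₁: observed counts differ from expected distribution
df = k - 1 = 4
χ² = Σ(O - E)²/E
   = (29 - 29.0)²/29.0 + (32 - 29.0)²/29.0 + (33 - 29.0)²/29.0 + (26 - 29.0)²/29.0 + (25 - 29.0)²/29.0
   = 0.000 + 0.310 + 0.552 + 0.310 + 0.552
   = 1.72
p-value = 0.7863

Since p-value > α = 0.01, we fail to reject H₀.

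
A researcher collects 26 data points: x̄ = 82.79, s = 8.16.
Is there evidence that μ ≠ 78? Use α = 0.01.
One-sample t-test:
H₀: μ = 78
H₁: μ ≠ 78
df = n - 1 = 25
t = (x̄ - μ₀) / (s/√n) = (82.79 - 78) / (8.16/√26) = 2.993
p-value = 0.0061

Since p-value < α = 0.01, we reject H₀.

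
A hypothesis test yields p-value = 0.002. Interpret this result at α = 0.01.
Since p = 0.002 < α = 0.01, reject H₀.
There is sufficient evidence to reject the null hypothesis; the result is statistically significant at the 0.01 level.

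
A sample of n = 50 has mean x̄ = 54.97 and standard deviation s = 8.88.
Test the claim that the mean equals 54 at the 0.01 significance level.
One-sample t-test:
H₀: μ = 54
H₁: μ ≠ 54
df = n - 1 = 49
t = (x̄ - μ₀) / (s/√n) = (54.97 - 54) / (8.88/√50) = 0.772
p-value = 0.4436

Since p-value > α = 0.01, we fail to reject H₀.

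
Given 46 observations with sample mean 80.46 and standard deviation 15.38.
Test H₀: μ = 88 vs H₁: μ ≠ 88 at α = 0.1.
One-sample t-test:
H₀: μ = 88
H₁: μ ≠ 88
df = n - 1 = 45
t = (x̄ - μ₀) / (s/√n) = (80.46 - 88) / (15.38/√46) = -3.325
p-value = 0.0018

Since p-value < α = 0.1, we reject H₀.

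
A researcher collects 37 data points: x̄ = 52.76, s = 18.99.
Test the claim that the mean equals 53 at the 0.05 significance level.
One-sample t-test:
H₀: μ = 53
H₁: μ ≠ 53
df = n - 1 = 36
t = (x̄ - μ₀) / (s/√n) = (52.76 - 53) / (18.99/√37) = -0.077
p-value = 0.9391

Since p-value > α = 0.05, we fail to reject H₀.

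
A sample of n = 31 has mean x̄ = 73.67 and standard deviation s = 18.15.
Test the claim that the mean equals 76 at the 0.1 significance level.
One-sample t-test:
H₀: μ = 76
H₁: μ ≠ 76
df = n - 1 = 30
t = (x̄ - μ₀) / (s/√n) = (73.67 - 76) / (18.15/√31) = -0.715
p-value = 0.4803

Since p-value > α = 0.1, we fail to reject H₀.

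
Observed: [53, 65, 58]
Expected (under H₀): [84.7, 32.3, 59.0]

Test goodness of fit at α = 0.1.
Chi-square goodness of fit test:
H₀: observed counts match expected distribution
H₁: observed counts differ from expected distribution
df = k - 1 = 2
χ² = Σ(O - E)²/E
   = (53 - 84.7)²/84.7 + (65 - 32.3)²/32.3 + (58 - 59.0)²/59.0
   = 11.864 + 33.105 + 0.017
   = 44.99
p-value < 0.0001

Since p-value < α = 0.1, we reject H₀.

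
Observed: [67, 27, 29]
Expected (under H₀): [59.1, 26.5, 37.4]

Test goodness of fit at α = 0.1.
Chi-square goodness of fit test:
H₀: observed counts match expected distribution
H₁: observed counts differ from expected distribution
df = k - 1 = 2
χ² = Σ(O - E)²/E
   = (67 - 59.1)²/59.1 + (27 - 26.5)²/26.5 + (29 - 37.4)²/37.4
   = 1.056 + 0.009 + 1.887
   = 2.95
p-value = 0.2285

Since p-value > α = 0.1, we fail to reject H₀.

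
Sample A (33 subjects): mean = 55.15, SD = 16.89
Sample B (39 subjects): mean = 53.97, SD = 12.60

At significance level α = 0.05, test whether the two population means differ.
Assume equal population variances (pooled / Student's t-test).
Student's two-sample t-test (equal variances):
H₀: μ₁ = μ₂
H₁: μ₁ ≠ μ₂
df = n₁ + n₂ - 2 = 70
Pooled variance s_p² = [(n₁-1)s₁² + (n₂-1)s₂²] / (n₁ + n₂ - 2) = [(32)(16.89²) + (38)(12.60²)] / 70 = 216.5941
SE = √(s_p²(1/n₁ + 1/n₂)) = √(216.5941 × (1/33 + 1/39)) = 3.4810
t = (x̄₁ - x̄₂) / SE = (55.15 - 53.97) / 3.4810 = 1.18 / 3.4810 = 0.339
p-value = 0.7356

Since p-value > α = 0.05, we fail to reject H₀.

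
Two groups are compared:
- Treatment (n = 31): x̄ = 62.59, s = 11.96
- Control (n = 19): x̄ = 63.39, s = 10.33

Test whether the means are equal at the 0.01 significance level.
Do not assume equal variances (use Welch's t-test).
Welch's two-sample t-test:
H₀: μ₁ = μ₂
H₁: μ₁ ≠ μ₂
s₁²/n₁ = 11.96²/31 = 4.6142,  s₂²/n₂ = 10.33²/19 = 5.6163
SE = √(s₁²/n₁ + s₂²/n₂) = √(4.6142 + 5.6163) = 3.1985
df (Welch-Satterthwaite) = (s₁²/n₁ + s₂²/n₂)² / [(s₁²/n₁)²/(n₁-1) + (s₂²/n₂)²/(n₂-1)] ≈ 42.51
t = (x̄₁ - x̄₂) / SE = (62.59 - 63.39) / 3.1985 = -0.80 / 3.1985 = -0.250
p-value = 0.8037

Since p-value > α = 0.01, we fail to reject H₀.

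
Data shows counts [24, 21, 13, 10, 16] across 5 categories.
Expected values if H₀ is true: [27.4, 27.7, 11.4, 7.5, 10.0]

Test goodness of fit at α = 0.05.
Chi-square goodness of fit test:
H₀: observed counts match expected distribution
H₁: observed counts differ from expected distribution
df = k - 1 = 4
χ² = Σ(O - E)²/E
   = (24 - 27.4)²/27.4 + (21 - 27.7)²/27.7 + (13 - 11.4)²/11.4 + (10 - 7.5)²/7.5 + (16 - 10.0)²/10.0
   = 0.422 + 1.621 + 0.225 + 0.833 + 3.600
   = 6.70
p-value = 0.1526

Since p-value > α = 0.05, we fail to reject H₀.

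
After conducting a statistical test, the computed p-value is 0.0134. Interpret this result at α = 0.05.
Since p = 0.0134 < α = 0.05, reject H₀.
There is sufficient evidence to reject the null hypothesis; the result is statistically significant at the 0.05 level.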